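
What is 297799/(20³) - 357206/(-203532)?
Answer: 15867318517/407064000 ≈ 38.980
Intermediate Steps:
297799/(20³) - 357206/(-203532) = 297799/8000 - 357206*(-1/203532) = 297799*(1/8000) + 178603/101766 = 297799/8000 + 178603/101766 = 15867318517/407064000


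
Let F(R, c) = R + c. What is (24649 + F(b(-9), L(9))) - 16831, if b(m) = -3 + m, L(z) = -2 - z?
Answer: 7795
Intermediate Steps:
(24649 + F(b(-9), L(9))) - 16831 = (24649 + ((-3 - 9) + (-2 - 1*9))) - 16831 = (24649 + (-12 + (-2 - 9))) - 16831 = (24649 + (-12 - 11)) - 16831 = (24649 - 23) - 16831 = 24626 - 16831 = 7795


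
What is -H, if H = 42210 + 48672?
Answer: -90882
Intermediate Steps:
H = 90882
-H = -1*90882 = -90882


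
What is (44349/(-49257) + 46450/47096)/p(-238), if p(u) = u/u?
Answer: 33221191/386634612 ≈ 0.085924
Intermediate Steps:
p(u) = 1
(44349/(-49257) + 46450/47096)/p(-238) = (44349/(-49257) + 46450/47096)/1 = (44349*(-1/49257) + 46450*(1/47096))*1 = (-14783/16419 + 23225/23548)*1 = (33221191/386634612)*1 = 33221191/386634612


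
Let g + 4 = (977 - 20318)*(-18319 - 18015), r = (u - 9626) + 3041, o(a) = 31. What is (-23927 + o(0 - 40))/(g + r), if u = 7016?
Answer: -23896/702736321 ≈ -3.4004e-5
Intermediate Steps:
r = 431 (r = (7016 - 9626) + 3041 = -2610 + 3041 = 431)
g = 702735890 (g = -4 + (977 - 20318)*(-18319 - 18015) = -4 - 19341*(-36334) = -4 + 702735894 = 702735890)
(-23927 + o(0 - 40))/(g + r) = (-23927 + 31)/(702735890 + 431) = -23896/702736321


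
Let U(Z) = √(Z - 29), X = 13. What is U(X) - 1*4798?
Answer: -4798 + 4*I ≈ -4798.0 + 4.0*I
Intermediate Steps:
U(Z) = √(-29 + Z)
U(X) - 1*4798 = √(-29 + 13) - 1*4798 = √(-16) - 4798 = 4*I - 4798 = -4798 + 4*I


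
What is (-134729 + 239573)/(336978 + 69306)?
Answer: 8737/33857 ≈ 0.25806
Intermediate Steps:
(-134729 + 239573)/(336978 + 69306) = 104844/406284 = 104844*(1/406284) = 8737/33857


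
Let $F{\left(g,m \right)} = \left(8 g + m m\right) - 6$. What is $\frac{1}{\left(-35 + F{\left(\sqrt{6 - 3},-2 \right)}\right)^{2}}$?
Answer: $\frac{1}{\left(37 - 8 \sqrt{3}\right)^{2}} \approx 0.001867$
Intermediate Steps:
$F{\left(g,m \right)} = -6 + m^{2} + 8 g$ ($F{\left(g,m \right)} = \left(8 g + m^{2}\right) - 6 = \left(m^{2} + 8 g\right) - 6 = -6 + m^{2} + 8 g$)
$\frac{1}{\left(-35 + F{\left(\sqrt{6 - 3},-2 \right)}\right)^{2}} = \frac{1}{\left(-35 + \left(-6 + \left(-2\right)^{2} + 8 \sqrt{6 - 3}\right)\right)^{2}} = \frac{1}{\left(-35 + \left(-6 + 4 + 8 \sqrt{3}\right)\right)^{2}} = \frac{1}{\left(-35 - \left(2 - 8 \sqrt{3}\right)\right)^{2}} = \frac{1}{\left(-37 + 8 \sqrt{3}\right)^{2}}$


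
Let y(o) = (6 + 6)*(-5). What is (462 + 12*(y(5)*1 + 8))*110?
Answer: -17820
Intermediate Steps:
y(o) = -60 (y(o) = 12*(-5) = -60)
(462 + 12*(y(5)*1 + 8))*110 = (462 + 12*(-60*1 + 8))*110 = (462 + 12*(-60 + 8))*110 = (462 + 12*(-52))*110 = (462 - 624)*110 = -162*110 = -17820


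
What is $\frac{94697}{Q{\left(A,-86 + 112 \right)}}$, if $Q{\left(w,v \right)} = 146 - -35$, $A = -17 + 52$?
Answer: $\frac{94697}{181} \approx 523.19$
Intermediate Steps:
$A = 35$
$Q{\left(w,v \right)} = 181$ ($Q{\left(w,v \right)} = 146 + 35 = 181$)
$\frac{94697}{Q{\left(A,-86 + 112 \right)}} = \frac{94697}{181}$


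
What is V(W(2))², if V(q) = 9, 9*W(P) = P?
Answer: 81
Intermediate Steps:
W(P) = P/9
V(W(2))² = 9² = 81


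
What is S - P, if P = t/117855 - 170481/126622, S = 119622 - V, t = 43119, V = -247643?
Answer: 202989754777181/552705030 ≈ 3.6727e+5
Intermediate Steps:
S = 367265 (S = 119622 - 1*(-247643) = 119622 + 247643 = 367265)
P = -541934231/552705030 (P = 43119/117855 - 170481/126622 = 43119*(1/117855) - 170481*1/126622 = 1597/4365 - 170481/126622 = -541934231/552705030 ≈ -0.98051)
S - P = 367265 - 1*(-541934231/552705030) = 367265 + 541934231/552705030 = 202989754777181/552705030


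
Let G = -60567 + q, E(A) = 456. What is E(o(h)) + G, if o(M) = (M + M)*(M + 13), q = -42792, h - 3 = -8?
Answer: -102903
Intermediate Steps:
h = -5 (h = 3 - 8 = -5)
o(M) = 2*M*(13 + M) (o(M) = (2*M)*(13 + M) = 2*M*(13 + M))
G = -103359 (G = -60567 - 42792 = -103359)
E(o(h)) + G = 456 - 103359 = -102903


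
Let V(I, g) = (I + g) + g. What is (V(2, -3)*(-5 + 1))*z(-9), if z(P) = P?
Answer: -144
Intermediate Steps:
V(I, g) = I + 2*g
(V(2, -3)*(-5 + 1))*z(-9) = ((2 + 2*(-3))*(-5 + 1))*(-9) = ((2 - 6)*(-4))*(-9) = -4*(-4)*(-9) = 16*(-9) = -144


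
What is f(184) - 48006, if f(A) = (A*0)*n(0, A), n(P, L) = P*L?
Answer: -48006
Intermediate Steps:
n(P, L) = L*P
f(A) = 0 (f(A) = (A*0)*(A*0) = 0*0 = 0)
f(184) - 48006 = 0 - 48006 = -48006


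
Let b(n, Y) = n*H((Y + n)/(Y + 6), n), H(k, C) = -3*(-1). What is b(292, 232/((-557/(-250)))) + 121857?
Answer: 122733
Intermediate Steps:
H(k, C) = 3
b(n, Y) = 3*n (b(n, Y) = n*3 = 3*n)
b(292, 232/((-557/(-250)))) + 121857 = 3*292 + 121857 = 876 + 121857 = 122733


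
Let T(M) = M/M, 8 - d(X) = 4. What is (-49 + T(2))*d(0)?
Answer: -192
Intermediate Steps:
d(X) = 4 (d(X) = 8 - 1*4 = 8 - 4 = 4)
T(M) = 1
(-49 + T(2))*d(0) = (-49 + 1)*4 = -48*4 = -192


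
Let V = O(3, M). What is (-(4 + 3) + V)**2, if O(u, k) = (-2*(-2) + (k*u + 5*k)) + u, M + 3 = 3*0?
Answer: 576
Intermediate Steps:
M = -3 (M = -3 + 3*0 = -3 + 0 = -3)
O(u, k) = 4 + u + 5*k + k*u (O(u, k) = (4 + (5*k + k*u)) + u = (4 + 5*k + k*u) + u = 4 + u + 5*k + k*u)
V = -17 (V = 4 + 3 + 5*(-3) - 3*3 = 4 + 3 - 15 - 9 = -17)
(-(4 + 3) + V)**2 = (-(4 + 3) - 17)**2 = (-1*7 - 17)**2 = (-7 - 17)**2 = (-24)**2 = 576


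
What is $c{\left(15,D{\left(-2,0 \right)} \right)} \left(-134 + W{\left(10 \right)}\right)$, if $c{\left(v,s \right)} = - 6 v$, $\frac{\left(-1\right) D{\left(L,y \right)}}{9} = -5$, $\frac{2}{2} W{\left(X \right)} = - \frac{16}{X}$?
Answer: $12204$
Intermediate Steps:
$W{\left(X \right)} = - \frac{16}{X}$
$D{\left(L,y \right)} = 45$ ($D{\left(L,y \right)} = \left(-9\right) \left(-5\right) = 45$)
$c{\left(15,D{\left(-2,0 \right)} \right)} \left(-134 + W{\left(10 \right)}\right) = \left(-6\right) 15 \left(-134 - \frac{16}{10}\right) = - 90 \left(-134 - \frac{8}{5}\right) = \left(-90\right) \left(- \frac{678}{5}\right) = 12204$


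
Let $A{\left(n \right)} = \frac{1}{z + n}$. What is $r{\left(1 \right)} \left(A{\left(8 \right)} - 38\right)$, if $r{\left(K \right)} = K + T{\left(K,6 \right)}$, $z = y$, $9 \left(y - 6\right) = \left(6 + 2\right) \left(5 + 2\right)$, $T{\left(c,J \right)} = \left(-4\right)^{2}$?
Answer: $- \frac{117419}{182} \approx -645.16$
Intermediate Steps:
$T{\left(c,J \right)} = 16$
$y = \frac{110}{9}$ ($y = 6 + \frac{\left(6 + 2\right) \left(5 + 2\right)}{9} = 6 + \frac{8 \cdot 7}{9} = 6 + \frac{1}{9} \cdot 56 = 6 + \frac{56}{9} = \frac{110}{9} \approx 12.222$)
$z = \frac{110}{9} \approx 12.222$
$r{\left(K \right)} = 16 + K$ ($r{\left(K \right)} = K + 16 = 16 + K$)
$A{\left(n \right)} = \frac{1}{\frac{110}{9} + n}$
$r{\left(1 \right)} \left(A{\left(8 \right)} - 38\right) = \left(16 + 1\right) \left(\frac{9}{110 + 9 \cdot 8} - 38\right) = 17 \left(\frac{9}{110 + 72} - 38\right) = 17 \left(\frac{9}{182} - 38\right) = 17 \left(- \frac{6907}{182}\right) = - \frac{117419}{182}$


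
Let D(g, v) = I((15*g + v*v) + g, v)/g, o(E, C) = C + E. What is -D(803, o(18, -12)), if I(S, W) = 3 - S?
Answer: 1171/73 ≈ 16.041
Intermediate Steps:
D(g, v) = (3 - v**2 - 16*g)/g (D(g, v) = (3 - ((15*g + v*v) + g))/g = (3 - ((15*g + v**2) + g))/g = (3 - ((v**2 + 15*g) + g))/g = (3 - (v**2 + 16*g))/g = (3 + (-v**2 - 16*g))/g = (3 - v**2 - 16*g)/g)
-D(803, o(18, -12)) = -(3 - (-12 + 18)**2 - 16*803)/803 = -(3 - 1*6**2 - 12848)/803 = -(3 - 1*36 - 12848)/803 = -(3 - 36 - 12848)/803 = -(-12881)/803 = -1*(-1171/73) = 1171/73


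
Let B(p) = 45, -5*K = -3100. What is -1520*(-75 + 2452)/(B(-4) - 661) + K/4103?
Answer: 168462330/28721 ≈ 5865.5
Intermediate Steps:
K = 620 (K = -⅕*(-3100) = 620)
-1520*(-75 + 2452)/(B(-4) - 661) + K/4103 = -1520*(-75 + 2452)/(45 - 661) + 620/4103 = -1520/((-616/2377)) + 620*(1/4103) = -1520/((-616*1/2377)) + 620/4103 = -1520/(-616/2377) + 620/4103 = -1520*(-2377/616) + 620/4103 = 451630/77 + 620/4103 = 168462330/28721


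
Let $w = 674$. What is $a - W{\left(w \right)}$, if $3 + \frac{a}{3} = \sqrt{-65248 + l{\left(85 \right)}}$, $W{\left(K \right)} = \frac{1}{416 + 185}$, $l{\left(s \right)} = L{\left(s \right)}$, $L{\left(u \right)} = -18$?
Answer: $- \frac{5410}{601} + 3 i \sqrt{65266} \approx -9.0017 + 766.42 i$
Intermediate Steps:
$l{\left(s \right)} = -18$
$W{\left(K \right)} = \frac{1}{601}$
$a = -9 + 3 i \sqrt{65266}$ ($a = -9 + 3 \sqrt{-65248 - 18} = -9 + 3 \sqrt{-65266} = -9 + 3 i \sqrt{65266} \approx -9.0 + 766.42 i$)
$a - W{\left(w \right)} = \left(-9 + 3 i \sqrt{65266}\right) - \frac{1}{601} = - \frac{5410}{601} + 3 i \sqrt{65266}$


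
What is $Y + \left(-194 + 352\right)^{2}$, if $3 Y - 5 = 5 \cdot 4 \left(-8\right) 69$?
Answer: $\frac{63857}{3} \approx 21286.0$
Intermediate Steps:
$Y = - \frac{11035}{3}$ ($Y = \frac{5}{3} + \frac{5 \cdot 4 \left(-8\right) 69}{3} = \frac{5}{3} + \frac{20 \left(-8\right) 69}{3} = \frac{5}{3} + \frac{\left(-160\right) 69}{3} = \frac{5}{3} + \frac{1}{3} \left(-11040\right) = \frac{5}{3} - 3680 = - \frac{11035}{3} \approx -3678.3$)
$Y + \left(-194 + 352\right)^{2} = - \frac{11035}{3} + \left(-194 + 352\right)^{2} = - \frac{11035}{3} + 158^{2} = - \frac{11035}{3} + 24964 = \frac{63857}{3}$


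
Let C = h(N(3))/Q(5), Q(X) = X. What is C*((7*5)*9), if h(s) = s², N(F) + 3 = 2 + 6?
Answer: 1575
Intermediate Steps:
N(F) = 5 (N(F) = -3 + (2 + 6) = -3 + 8 = 5)
C = 5 (C = 5²/5 = 25*(⅕) = 5)
C*((7*5)*9) = 5*((7*5)*9) = 5*(35*9) = 5*315 = 1575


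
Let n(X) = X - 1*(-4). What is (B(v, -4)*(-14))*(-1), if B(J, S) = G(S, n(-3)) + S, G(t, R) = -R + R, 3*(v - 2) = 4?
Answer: -56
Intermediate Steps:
v = 10/3 (v = 2 + (⅓)*4 = 2 + 4/3 = 10/3 ≈ 3.3333)
n(X) = 4 + X (n(X) = X + 4 = 4 + X)
G(t, R) = 0
B(J, S) = S (B(J, S) = 0 + S = S)
(B(v, -4)*(-14))*(-1) = -4*(-14)*(-1) = 56*(-1) = -56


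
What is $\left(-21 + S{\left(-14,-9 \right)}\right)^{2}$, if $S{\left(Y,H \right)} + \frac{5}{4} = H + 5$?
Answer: $\frac{11025}{16} \approx 689.06$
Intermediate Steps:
$S{\left(Y,H \right)} = \frac{15}{4} + H$ ($S{\left(Y,H \right)} = - \frac{5}{4} + \left(H + 5\right) = - \frac{5}{4} + \left(5 + H\right) = \frac{15}{4} + H$)
$\left(-21 + S{\left(-14,-9 \right)}\right)^{2} = \left(-21 + \left(\frac{15}{4} - 9\right)\right)^{2} = \left(-21 - \frac{21}{4}\right)^{2} = \left(- \frac{105}{4}\right)^{2} = \frac{11025}{16}$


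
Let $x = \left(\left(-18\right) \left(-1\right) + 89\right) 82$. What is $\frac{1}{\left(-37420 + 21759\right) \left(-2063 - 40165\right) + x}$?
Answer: $\frac{1}{661341482} \approx 1.5121 \cdot 10^{-9}$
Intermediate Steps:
$x = 8774$ ($x = \left(18 + 89\right) 82 = 107 \cdot 82 = 8774$)
$\frac{1}{\left(-37420 + 21759\right) \left(-2063 - 40165\right) + x} = \frac{1}{\left(-37420 + 21759\right) \left(-2063 - 40165\right) + 8774} = \frac{1}{\left(-15661\right) \left(-42228\right) + 8774} = \frac{1}{661332708 + 8774} = \frac{1}{661341482}$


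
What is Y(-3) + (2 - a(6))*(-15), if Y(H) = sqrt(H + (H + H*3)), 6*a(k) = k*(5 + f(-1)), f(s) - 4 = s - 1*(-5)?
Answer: 165 + I*sqrt(15) ≈ 165.0 + 3.873*I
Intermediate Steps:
f(s) = 9 + s (f(s) = 4 + (s - 1*(-5)) = 4 + (s + 5) = 4 + (5 + s) = 9 + s)
a(k) = 13*k/6 (a(k) = (k*(5 + (9 - 1)))/6 = (k*(5 + 8))/6 = (k*13)/6 = (13*k)/6 = 13*k/6)
Y(H) = sqrt(5)*sqrt(H) (Y(H) = sqrt(H + (H + 3*H)) = sqrt(H + 4*H) = sqrt(5*H) = sqrt(5)*sqrt(H))
Y(-3) + (2 - a(6))*(-15) = sqrt(5)*sqrt(-3) + (2 - 13*6/6)*(-15) = sqrt(5)*(I*sqrt(3)) + (2 - 1*13)*(-15) = I*sqrt(15) + (2 - 13)*(-15) = I*sqrt(15) - 11*(-15) = I*sqrt(15) + 165 = 165 + I*sqrt(15)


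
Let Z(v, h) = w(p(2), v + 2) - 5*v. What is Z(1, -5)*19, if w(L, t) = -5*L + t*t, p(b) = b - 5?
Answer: 361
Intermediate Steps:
p(b) = -5 + b
w(L, t) = t² - 5*L (w(L, t) = -5*L + t² = t² - 5*L)
Z(v, h) = 15 + (2 + v)² - 5*v (Z(v, h) = ((v + 2)² - 5*(-5 + 2)) - 5*v = ((2 + v)² - 5*(-3)) - 5*v = ((2 + v)² + 15) - 5*v = (15 + (2 + v)²) - 5*v = 15 + (2 + v)² - 5*v)
Z(1, -5)*19 = (19 + 1² - 1*1)*19 = (19 + 1 - 1)*19 = 19*19 = 361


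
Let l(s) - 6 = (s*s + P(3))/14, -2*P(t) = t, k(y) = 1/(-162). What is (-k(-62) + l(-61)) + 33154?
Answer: 75809453/2268 ≈ 33426.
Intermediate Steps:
k(y) = -1/162
P(t) = -t/2
l(s) = 165/28 + s²/14 (l(s) = 6 + (s*s - ½*3)/14 = 6 + (s² - 3/2)*(1/14) = 6 + (-3/2 + s²)*(1/14) = 6 + (-3/28 + s²/14) = 165/28 + s²/14)
(-k(-62) + l(-61)) + 33154 = (-1*(-1/162) + (165/28 + (1/14)*(-61)²)) + 33154 = (1/162 + (165/28 + (1/14)*3721)) + 33154 = (1/162 + (165/28 + 3721/14)) + 33154 = (1/162 + 7607/28) + 33154 = 616181/2268 + 33154 = 75809453/2268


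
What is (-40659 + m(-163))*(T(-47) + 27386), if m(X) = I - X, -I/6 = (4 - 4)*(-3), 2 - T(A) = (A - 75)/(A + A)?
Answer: -52125438800/47 ≈ -1.1091e+9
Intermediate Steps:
T(A) = 2 - (-75 + A)/(2*A) (T(A) = 2 - (A - 75)/(A + A) = 2 - (-75 + A)/(2*A))
I = 0 (I = -6*(4 - 4)*(-3) = -0*(-3) = -6*0 = 0)
m(X) = -X (m(X) = 0 - X = -X)
(-40659 + m(-163))*(T(-47) + 27386) = (-40659 - 1*(-163))*((3/2)*(25 - 47)/(-47) + 27386) = (-40659 + 163)*((3/2)*(-1/47)*(-22) + 27386) = -40496*(33/47 + 27386) = -40496*1287175/47 = -52125438800/47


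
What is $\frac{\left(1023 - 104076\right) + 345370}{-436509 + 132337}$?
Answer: $- \frac{242317}{304172} \approx -0.79664$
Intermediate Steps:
$\frac{\left(1023 - 104076\right) + 345370}{-436509 + 132337} = \frac{\left(1023 - 104076\right) + 345370}{-304172} = \left(-103053 + 345370\right) \left(- \frac{1}{304172}\right) = 242317 \left(- \frac{1}{304172}\right) = - \frac{242317}{304172}$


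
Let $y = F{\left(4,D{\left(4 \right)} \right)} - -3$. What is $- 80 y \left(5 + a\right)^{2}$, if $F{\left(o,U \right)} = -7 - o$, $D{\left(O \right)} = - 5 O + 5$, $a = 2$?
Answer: $31360$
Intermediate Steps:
$D{\left(O \right)} = 5 - 5 O$
$y = -8$ ($y = \left(-7 - 4\right) - -3 = \left(-7 - 4\right) + 3 = -11 + 3 = -8$)
$- 80 y \left(5 + a\right)^{2} = \left(-80\right) \left(-8\right) \left(5 + 2\right)^{2} = 640 \cdot 7^{2} = 640 \cdot 49 = 31360$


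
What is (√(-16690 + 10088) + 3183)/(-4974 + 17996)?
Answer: 3183/13022 + I*√6602/13022 ≈ 0.24443 + 0.0062396*I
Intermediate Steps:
(√(-16690 + 10088) + 3183)/(-4974 + 17996) = (√(-6602) + 3183)/13022 = (I*√6602 + 3183)*(1/13022) = (3183 + I*√6602)*(1/13022) = 3183/13022 + I*√6602/13022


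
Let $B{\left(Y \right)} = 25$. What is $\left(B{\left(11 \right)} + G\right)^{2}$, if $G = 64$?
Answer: $7921$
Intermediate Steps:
$\left(B{\left(11 \right)} + G\right)^{2} = \left(25 + 64\right)^{2} = 89^{2} = 7921$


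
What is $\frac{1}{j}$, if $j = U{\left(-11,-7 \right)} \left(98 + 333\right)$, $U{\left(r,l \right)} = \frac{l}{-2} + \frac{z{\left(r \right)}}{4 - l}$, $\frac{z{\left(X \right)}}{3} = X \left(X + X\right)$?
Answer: $\frac{2}{59909} \approx 3.3384 \cdot 10^{-5}$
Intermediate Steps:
$z{\left(X \right)} = 6 X^{2}$ ($z{\left(X \right)} = 3 X \left(X + X\right) = 3 X 2 X = 3 \cdot 2 X^{2} = 6 X^{2}$)
$U{\left(r,l \right)} = - \frac{l}{2} + \frac{6 r^{2}}{4 - l}$ ($U{\left(r,l \right)} = \frac{l}{-2} + \frac{6 r^{2}}{4 - l} = l \left(- \frac{1}{2}\right) + \frac{6 r^{2}}{4 - l} = - \frac{l}{2} + \frac{6 r^{2}}{4 - l}$)
$j = \frac{59909}{2}$ ($j = \frac{- \left(-7\right)^{2} - 12 \left(-11\right)^{2} + 4 \left(-7\right)}{2 \left(-4 - 7\right)} \left(98 + 333\right) = \frac{\left(-1\right) 49 - 1452 - 28}{2 \left(-11\right)} 431 = \frac{1}{2} \left(- \frac{1}{11}\right) \left(-49 - 1452 - 28\right) 431 = \frac{1}{2} \left(- \frac{1}{11}\right) \left(-1529\right) 431 = \frac{139}{2} \cdot 431 = \frac{59909}{2} \approx 29955.0$)
$\frac{1}{j} = \frac{1}{\frac{59909}{2}} = \frac{2}{59909}$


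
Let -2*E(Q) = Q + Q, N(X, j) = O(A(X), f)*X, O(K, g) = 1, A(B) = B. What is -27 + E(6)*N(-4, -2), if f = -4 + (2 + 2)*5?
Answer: -3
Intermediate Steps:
f = 16 (f = -4 + 4*5 = -4 + 20 = 16)
N(X, j) = X (N(X, j) = 1*X = X)
E(Q) = -Q (E(Q) = -(Q + Q)/2 = -Q)
-27 + E(6)*N(-4, -2) = -27 - 1*6*(-4) = -27 - 6*(-4) = -27 + 24 = -3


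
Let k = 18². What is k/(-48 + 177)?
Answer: 108/43 ≈ 2.5116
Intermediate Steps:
k = 324
k/(-48 + 177) = 324/(-48 + 177) = 324/129 = (1/129)*324 = 108/43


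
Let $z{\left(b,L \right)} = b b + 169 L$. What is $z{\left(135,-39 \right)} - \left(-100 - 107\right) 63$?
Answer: $24675$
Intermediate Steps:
$z{\left(b,L \right)} = b^{2} + 169 L$
$z{\left(135,-39 \right)} - \left(-100 - 107\right) 63 = \left(135^{2} + 169 \left(-39\right)\right) - \left(-100 - 107\right) 63 = \left(18225 - 6591\right) - \left(-207\right) 63 = 11634 - -13041 = 11634 + 13041 = 24675$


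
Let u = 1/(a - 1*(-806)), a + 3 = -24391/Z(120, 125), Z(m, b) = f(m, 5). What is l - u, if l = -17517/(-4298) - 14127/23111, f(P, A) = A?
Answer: 3506117835403/1011985022664 ≈ 3.4646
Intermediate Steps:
Z(m, b) = 5
a = -24406/5 (a = -3 - 24391/5 = -24406/5 ≈ -4881.2)
u = -5/20376 (u = 1/(-24406/5 - 1*(-806)) = 1/(-24406/5 + 806) = 1/(-20376/5) = -5/20376 ≈ -0.00024539)
l = 344117541/99331078 (l = -17517*(-1/4298) - 14127*1/23111 = 17517/4298 - 14127/23111 = 344117541/99331078 ≈ 3.4643)
l - u = 344117541/99331078 - 1*(-5/20376) = 344117541/99331078 + 5/20376 = 3506117835403/1011985022664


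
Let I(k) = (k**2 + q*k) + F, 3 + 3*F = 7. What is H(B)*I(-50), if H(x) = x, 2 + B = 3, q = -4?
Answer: 8104/3 ≈ 2701.3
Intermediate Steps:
B = 1 (B = -2 + 3 = 1)
F = 4/3 (F = -1 + (1/3)*7 = -1 + 7/3 = 4/3 ≈ 1.3333)
I(k) = 4/3 + k**2 - 4*k (I(k) = (k**2 - 4*k) + 4/3 = 4/3 + k**2 - 4*k)
H(B)*I(-50) = 1*(4/3 + (-50)**2 - 4*(-50)) = 1*(4/3 + 2500 + 200) = 1*(8104/3) = 8104/3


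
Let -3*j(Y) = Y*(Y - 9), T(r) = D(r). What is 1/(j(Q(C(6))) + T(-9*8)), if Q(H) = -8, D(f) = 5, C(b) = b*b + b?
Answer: -3/121 ≈ -0.024793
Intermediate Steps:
C(b) = b + b² (C(b) = b² + b = b + b²)
T(r) = 5
j(Y) = -Y*(-9 + Y)/3 (j(Y) = -Y*(Y - 9)/3 = -Y*(-9 + Y)/3)
1/(j(Q(C(6))) + T(-9*8)) = 1/((⅓)*(-8)*(9 - 1*(-8)) + 5) = 1/((⅓)*(-8)*(9 + 8) + 5) = 1/((⅓)*(-8)*17 + 5) = 1/(-136/3 + 5) = 1/(-121/3) = -3/121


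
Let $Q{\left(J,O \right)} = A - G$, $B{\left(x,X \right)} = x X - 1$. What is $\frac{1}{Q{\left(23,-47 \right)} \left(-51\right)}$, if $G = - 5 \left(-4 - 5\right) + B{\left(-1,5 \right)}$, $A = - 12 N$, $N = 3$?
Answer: $\frac{1}{3825} \approx 0.00026144$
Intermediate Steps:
$B{\left(x,X \right)} = -1 + X x$ ($B{\left(x,X \right)} = X x - 1 = -1 + X x$)
$A = -36$ ($A = \left(-12\right) 3 = -36$)
$G = 39$ ($G = - 5 \left(-4 - 5\right) + \left(-1 + 5 \left(-1\right)\right) = \left(-5\right) \left(-9\right) - 6 = 45 - 6 = 39$)
$Q{\left(J,O \right)} = -75$ ($Q{\left(J,O \right)} = -36 - 39 = -75$)
$\frac{1}{Q{\left(23,-47 \right)} \left(-51\right)} = \frac{1}{\left(-75\right) \left(-51\right)} = \frac{1}{3825}$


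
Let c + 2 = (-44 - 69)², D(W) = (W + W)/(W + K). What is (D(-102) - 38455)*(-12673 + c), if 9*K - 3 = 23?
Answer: -806050564/223 ≈ -3.6146e+6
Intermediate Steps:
K = 26/9 (K = ⅓ + (⅑)*23 = ⅓ + 23/9 = 26/9 ≈ 2.8889)
D(W) = 2*W/(26/9 + W) (D(W) = (W + W)/(W + 26/9) = (2*W)/(26/9 + W) = 2*W/(26/9 + W))
c = 12767 (c = -2 + (-44 - 69)² = -2 + (-113)² = -2 + 12769 = 12767)
(D(-102) - 38455)*(-12673 + c) = (18*(-102)/(26 + 9*(-102)) - 38455)*(-12673 + 12767) = (18*(-102)/(26 - 918) - 38455)*94 = (18*(-102)/(-892) - 38455)*94 = (18*(-102)*(-1/892) - 38455)*94 = (459/223 - 38455)*94 = -8575006/223*94 = -806050564/223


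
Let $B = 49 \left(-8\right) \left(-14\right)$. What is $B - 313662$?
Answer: $-308174$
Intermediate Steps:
$B = 5488$ ($B = \left(-392\right) \left(-14\right) = 5488$)
$B - 313662 = 5488 - 313662 = -308174$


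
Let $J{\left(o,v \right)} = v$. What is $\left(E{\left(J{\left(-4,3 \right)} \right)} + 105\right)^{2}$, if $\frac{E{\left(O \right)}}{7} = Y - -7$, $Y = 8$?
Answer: $44100$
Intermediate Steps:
$E{\left(O \right)} = 105$ ($E{\left(O \right)} = 7 \left(8 - -7\right) = 7 \left(8 + 7\right) = 7 \cdot 15 = 105$)
$\left(E{\left(J{\left(-4,3 \right)} \right)} + 105\right)^{2} = \left(105 + 105\right)^{2} = 210^{2} = 44100$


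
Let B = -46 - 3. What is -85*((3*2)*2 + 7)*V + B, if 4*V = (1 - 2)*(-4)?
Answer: -1664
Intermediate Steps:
V = 1 (V = ((1 - 2)*(-4))/4 = (-1*(-4))/4 = (1/4)*4 = 1)
B = -49
-85*((3*2)*2 + 7)*V + B = -85*((3*2)*2 + 7) - 49 = -85*(6*2 + 7) - 49 = -85*(12 + 7) - 49 = -1615 - 49 = -1664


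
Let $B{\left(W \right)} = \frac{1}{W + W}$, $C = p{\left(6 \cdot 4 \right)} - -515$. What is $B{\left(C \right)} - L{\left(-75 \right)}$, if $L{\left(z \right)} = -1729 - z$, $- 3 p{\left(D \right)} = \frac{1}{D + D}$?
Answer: $\frac{122659058}{74159} \approx 1654.0$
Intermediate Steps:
$p{\left(D \right)} = - \frac{1}{6 D}$ ($p{\left(D \right)} = - \frac{1}{3 \left(D + D\right)} = - \frac{1}{3 \cdot 2 D} = - \frac{\frac{1}{2} \frac{1}{D}}{3} = - \frac{1}{6 D}$)
$C = \frac{74159}{144}$ ($C = - \frac{1}{6 \cdot 6 \cdot 4} - -515 = - \frac{1}{6 \cdot 24} + 515 = \left(- \frac{1}{6}\right) \frac{1}{24} + 515 = - \frac{1}{144} + 515 = \frac{74159}{144} \approx 514.99$)
$B{\left(W \right)} = \frac{1}{2 W}$
$B{\left(C \right)} - L{\left(-75 \right)} = \frac{1}{2 \cdot \frac{74159}{144}} - \left(-1729 - -75\right) = \frac{1}{2} \cdot \frac{144}{74159} - \left(-1729 + 75\right) = \frac{72}{74159} - -1654 = \frac{72}{74159} + 1654 = \frac{122659058}{74159}$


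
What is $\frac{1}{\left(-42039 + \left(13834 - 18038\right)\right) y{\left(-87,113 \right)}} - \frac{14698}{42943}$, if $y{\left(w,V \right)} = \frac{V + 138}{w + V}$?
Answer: $- \frac{170600699632}{498439100399} \approx -0.34227$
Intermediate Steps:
$y{\left(w,V \right)} = \frac{138 + V}{V + w}$
$\frac{1}{\left(-42039 + \left(13834 - 18038\right)\right) y{\left(-87,113 \right)}} - \frac{14698}{42943} = \frac{1}{\left(-42039 + \left(13834 - 18038\right)\right) \frac{138 + 113}{113 - 87}} - \frac{14698}{42943} = \frac{1}{\left(-42039 - 4204\right) \frac{1}{26} \cdot 251} - \frac{14698}{42943} = \frac{1}{\left(-46243\right) \frac{1}{26} \cdot 251} - \frac{14698}{42943} = - \frac{1}{46243 \cdot \frac{251}{26}} - \frac{14698}{42943} = \left(- \frac{1}{46243}\right) \frac{26}{251} - \frac{14698}{42943} = - \frac{26}{11606993} - \frac{14698}{42943} = - \frac{170600699632}{498439100399}$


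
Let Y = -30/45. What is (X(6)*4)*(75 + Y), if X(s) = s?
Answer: 1784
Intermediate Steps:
Y = -2/3 (Y = -30*1/45 = -2/3 ≈ -0.66667)
(X(6)*4)*(75 + Y) = (6*4)*(75 - 2/3) = 24*(223/3) = 1784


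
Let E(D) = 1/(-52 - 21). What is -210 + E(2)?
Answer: -15331/73 ≈ -210.01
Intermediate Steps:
E(D) = -1/73 (E(D) = 1/(-73) = -1/73)
-210 + E(2) = -210 - 1/73 = -15331/73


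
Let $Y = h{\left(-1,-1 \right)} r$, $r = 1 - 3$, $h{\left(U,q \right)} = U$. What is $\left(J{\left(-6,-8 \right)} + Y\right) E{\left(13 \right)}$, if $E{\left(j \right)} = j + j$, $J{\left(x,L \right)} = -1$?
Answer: $26$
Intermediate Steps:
$E{\left(j \right)} = 2 j$
$r = -2$
$Y = 2$ ($Y = \left(-1\right) \left(-2\right) = 2$)
$\left(J{\left(-6,-8 \right)} + Y\right) E{\left(13 \right)} = \left(-1 + 2\right) 2 \cdot 13 = 1 \cdot 26 = 26$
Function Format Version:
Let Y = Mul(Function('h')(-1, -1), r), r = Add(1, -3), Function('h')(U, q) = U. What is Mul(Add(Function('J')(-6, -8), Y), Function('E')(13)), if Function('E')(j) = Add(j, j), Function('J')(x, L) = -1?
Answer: 26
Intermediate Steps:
Function('E')(j) = Mul(2, j)
r = -2
Y = 2 (Y = Mul(-1, -2) = 2)
Mul(Add(Function('J')(-6, -8), Y), Function('E')(13)) = Mul(Add(-1, 2), Mul(2, 13)) = Mul(1, 26) = 26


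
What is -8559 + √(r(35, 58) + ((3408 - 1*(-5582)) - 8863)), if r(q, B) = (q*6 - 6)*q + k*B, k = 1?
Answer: -8559 + 5*√293 ≈ -8473.4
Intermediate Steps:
r(q, B) = B + q*(-6 + 6*q) (r(q, B) = (q*6 - 6)*q + 1*B = (6*q - 6)*q + B = (-6 + 6*q)*q + B = q*(-6 + 6*q) + B = B + q*(-6 + 6*q))
-8559 + √(r(35, 58) + ((3408 - 1*(-5582)) - 8863)) = -8559 + √((58 - 6*35 + 6*35²) + ((3408 - 1*(-5582)) - 8863)) = -8559 + √((58 - 210 + 6*1225) + ((3408 + 5582) - 8863)) = -8559 + √((58 - 210 + 7350) + (8990 - 8863)) = -8559 + √(7198 + 127) = -8559 + √7325 = -8559 + 5*√293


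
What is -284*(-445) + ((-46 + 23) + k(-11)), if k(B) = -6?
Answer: 126351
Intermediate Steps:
-284*(-445) + ((-46 + 23) + k(-11)) = -284*(-445) + ((-46 + 23) - 6) = 126380 + (-23 - 6) = 126380 - 29 = 126351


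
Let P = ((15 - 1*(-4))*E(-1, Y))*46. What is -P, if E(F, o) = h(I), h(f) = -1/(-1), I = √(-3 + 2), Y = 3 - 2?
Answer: -874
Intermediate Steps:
Y = 1
I
h(f) = 1 (h(f) = -1*(-1) = 1)
E(F, o) = 1
P = 874 (P = ((15 - 1*(-4))*1)*46 = ((15 + 4)*1)*46 = (19*1)*46 = 19*46 = 874)
-P = -1*874 = -874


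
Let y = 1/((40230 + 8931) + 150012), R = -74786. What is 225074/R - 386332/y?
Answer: -2877275560294885/37393 ≈ -7.6947e+10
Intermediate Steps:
y = 1/199173 (y = 1/(49161 + 150012) = 1/199173 ≈ 5.0208e-6)
225074/R - 386332/y = 225074/(-74786) - 386332/1/199173 = 225074*(-1/74786) - 386332*199173 = -112537/37393 - 76946903436 = -2877275560294885/37393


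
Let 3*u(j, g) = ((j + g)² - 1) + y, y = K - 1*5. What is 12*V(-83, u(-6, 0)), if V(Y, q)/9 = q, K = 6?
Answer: 1296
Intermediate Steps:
y = 1 (y = 6 - 1*5 = 6 - 5 = 1)
u(j, g) = (g + j)²/3 (u(j, g) = (((j + g)² - 1) + 1)/3 = (((g + j)² - 1) + 1)/3 = ((-1 + (g + j)²) + 1)/3 = (g + j)²/3)
V(Y, q) = 9*q
12*V(-83, u(-6, 0)) = 12*(9*((0 - 6)²/3)) = 12*(9*((⅓)*(-6)²)) = 12*(9*((⅓)*36)) = 12*(9*12) = 12*108 = 1296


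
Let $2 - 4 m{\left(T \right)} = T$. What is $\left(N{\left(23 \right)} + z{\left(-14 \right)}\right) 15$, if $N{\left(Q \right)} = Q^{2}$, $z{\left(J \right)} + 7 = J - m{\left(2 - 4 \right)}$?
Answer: $7605$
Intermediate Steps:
$m{\left(T \right)} = \frac{1}{2} - \frac{T}{4}$
$z{\left(J \right)} = -8 + J$ ($z{\left(J \right)} = -7 - \left(\frac{1}{2} - J - \frac{2 - 4}{4}\right) = -7 - \left(\frac{1}{2} + \frac{1}{2} - J\right) = -7 + \left(J - \left(\frac{1}{2} + \frac{1}{2}\right)\right) = -7 + \left(J - 1\right) = -7 + \left(-1 + J\right) = -8 + J$)
$\left(N{\left(23 \right)} + z{\left(-14 \right)}\right) 15 = \left(23^{2} - 22\right) 15 = \left(529 - 22\right) 15 = 507 \cdot 15 = 7605$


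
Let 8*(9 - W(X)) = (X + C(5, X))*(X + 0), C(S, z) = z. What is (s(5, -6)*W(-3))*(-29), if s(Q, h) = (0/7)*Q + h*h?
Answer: -7047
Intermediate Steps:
s(Q, h) = h² (s(Q, h) = (0*(⅐))*Q + h² = 0*Q + h² = 0 + h² = h²)
W(X) = 9 - X²/4 (W(X) = 9 - (X + X)*(X + 0)/8 = 9 - 2*X*X/8 = 9 - X²/4)
(s(5, -6)*W(-3))*(-29) = ((-6)²*(9 - ¼*(-3)²))*(-29) = (36*(9 - ¼*9))*(-29) = (36*(9 - 9/4))*(-29) = (36*(27/4))*(-29) = 243*(-29) = -7047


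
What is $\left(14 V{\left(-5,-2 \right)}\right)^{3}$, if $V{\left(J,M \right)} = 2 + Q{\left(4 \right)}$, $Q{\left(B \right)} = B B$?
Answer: $16003008$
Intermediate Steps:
$Q{\left(B \right)} = B^{2}$
$V{\left(J,M \right)} = 18$ ($V{\left(J,M \right)} = 2 + 4^{2} = 2 + 16 = 18$)
$\left(14 V{\left(-5,-2 \right)}\right)^{3} = \left(14 \cdot 18\right)^{3} = 252^{3} = 16003008$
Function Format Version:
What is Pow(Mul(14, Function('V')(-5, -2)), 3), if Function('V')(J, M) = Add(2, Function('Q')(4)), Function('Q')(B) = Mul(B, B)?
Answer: 16003008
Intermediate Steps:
Function('Q')(B) = Pow(B, 2)
Function('V')(J, M) = 18 (Function('V')(J, M) = Add(2, Pow(4, 2)) = Add(2, 16) = 18)
Pow(Mul(14, Function('V')(-5, -2)), 3) = Pow(Mul(14, 18), 3) = Pow(252, 3) = 16003008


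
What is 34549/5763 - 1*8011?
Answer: -46132844/5763 ≈ -8005.0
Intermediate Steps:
34549/5763 - 1*8011 = 34549*(1/5763) - 8011 = 34549/5763 - 8011 = -46132844/5763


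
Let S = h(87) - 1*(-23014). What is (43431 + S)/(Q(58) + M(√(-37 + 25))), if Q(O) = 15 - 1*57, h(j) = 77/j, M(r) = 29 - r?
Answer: -75150296/15747 + 11561584*I*√3/15747 ≈ -4772.4 + 1271.7*I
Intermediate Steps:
S = 2002295/87 (S = 77/87 - 1*(-23014) = 77*(1/87) + 23014 = 77/87 + 23014 = 2002295/87 ≈ 23015.)
Q(O) = -42 (Q(O) = 15 - 57 = -42)
(43431 + S)/(Q(58) + M(√(-37 + 25))) = (43431 + 2002295/87)/(-42 + (29 - √(-37 + 25))) = 5780792/(87*(-42 + (29 - √(-12)))) = 5780792/(87*(-42 + (29 - 2*I*√3))) = 5780792/(87*(-13 - 2*I*√3))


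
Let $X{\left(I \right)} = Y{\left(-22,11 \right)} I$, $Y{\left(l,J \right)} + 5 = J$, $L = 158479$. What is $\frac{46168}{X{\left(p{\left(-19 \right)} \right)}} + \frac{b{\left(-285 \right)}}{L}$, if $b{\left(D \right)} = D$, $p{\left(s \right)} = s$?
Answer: $- \frac{10133921}{25023} \approx -404.98$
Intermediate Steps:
$Y{\left(l,J \right)} = -5 + J$
$X{\left(I \right)} = 6 I$ ($X{\left(I \right)} = \left(-5 + 11\right) I = 6 I$)
$\frac{46168}{X{\left(p{\left(-19 \right)} \right)}} + \frac{b{\left(-285 \right)}}{L} = \frac{46168}{6 \left(-19\right)} - \frac{285}{158479} = \frac{46168}{-114} - \frac{15}{8341} = 46168 \left(- \frac{1}{114}\right) - \frac{15}{8341} = - \frac{23084}{57} - \frac{15}{8341} = - \frac{10133921}{25023}$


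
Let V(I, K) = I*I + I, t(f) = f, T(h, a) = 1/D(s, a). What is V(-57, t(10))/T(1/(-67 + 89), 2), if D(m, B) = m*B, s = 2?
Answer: 12768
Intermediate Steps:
D(m, B) = B*m
T(h, a) = 1/(2*a) (T(h, a) = 1/(a*2) = 1/(2*a))
V(I, K) = I + I² (V(I, K) = I² + I = I + I²)
V(-57, t(10))/T(1/(-67 + 89), 2) = (-57*(1 - 57))/(((½)/2)) = (-57*(-56))/(((½)*(½))) = 3192/(¼) = 3192*4 = 12768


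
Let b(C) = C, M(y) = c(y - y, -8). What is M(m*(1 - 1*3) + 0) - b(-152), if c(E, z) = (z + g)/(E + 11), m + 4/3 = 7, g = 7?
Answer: 1671/11 ≈ 151.91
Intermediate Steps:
m = 17/3 (m = -4/3 + 7 = 17/3 ≈ 5.6667)
c(E, z) = (7 + z)/(11 + E) (c(E, z) = (z + 7)/(E + 11) = (7 + z)/(11 + E))
M(y) = -1/11 (M(y) = (7 - 8)/(11 + (y - y)) = -1/(11 + 0) = -1/11)
M(m*(1 - 1*3) + 0) - b(-152) = -1/11 - 1*(-152) = -1/11 + 152 = 1671/11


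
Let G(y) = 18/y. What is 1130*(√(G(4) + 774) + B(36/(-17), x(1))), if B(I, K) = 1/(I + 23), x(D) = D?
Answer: 3842/71 + 1695*√346 ≈ 31583.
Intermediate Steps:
B(I, K) = 1/(23 + I)
1130*(√(G(4) + 774) + B(36/(-17), x(1))) = 1130*(√(18/4 + 774) + 1/(23 + 36/(-17))) = 1130*(√(18*(¼) + 774) + 1/(23 + 36*(-1/17))) = 1130*(√(9/2 + 774) + 1/(23 - 36/17)) = 1130*(√(1557/2) + 1/(355/17)) = 1130*(3*√346/2 + 17/355) = 1130*(17/355 + 3*√346/2) = 3842/71 + 1695*√346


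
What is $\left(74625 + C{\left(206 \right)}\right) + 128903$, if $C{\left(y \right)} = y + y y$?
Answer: $246170$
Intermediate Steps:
$C{\left(y \right)} = y + y^{2}$
$\left(74625 + C{\left(206 \right)}\right) + 128903 = \left(74625 + 206 \left(1 + 206\right)\right) + 128903 = \left(74625 + 206 \cdot 207\right) + 128903 = \left(74625 + 42642\right) + 128903 = 117267 + 128903 = 246170$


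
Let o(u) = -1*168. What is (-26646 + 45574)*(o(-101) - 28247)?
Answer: -537839120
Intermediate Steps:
o(u) = -168
(-26646 + 45574)*(o(-101) - 28247) = (-26646 + 45574)*(-168 - 28247) = 18928*(-28415) = -537839120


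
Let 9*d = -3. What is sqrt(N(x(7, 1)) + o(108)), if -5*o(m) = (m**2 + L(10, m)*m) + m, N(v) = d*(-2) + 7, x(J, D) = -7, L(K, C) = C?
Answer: I*sqrt(1052895)/15 ≈ 68.407*I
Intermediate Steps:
d = -1/3 (d = (1/9)*(-3) = -1/3 ≈ -0.33333)
N(v) = 23/3 (N(v) = -1/3*(-2) + 7 = 2/3 + 7 = 23/3)
o(m) = -2*m**2/5 - m/5 (o(m) = -((m**2 + m*m) + m)/5 = -((m**2 + m**2) + m)/5 = -(2*m**2 + m)/5 = -(m + 2*m**2)/5 = -2*m**2/5 - m/5)
sqrt(N(x(7, 1)) + o(108)) = sqrt(23/3 - 1/5*108*(1 + 2*108)) = sqrt(23/3 - 1/5*108*(1 + 216)) = sqrt(23/3 - 1/5*108*217) = sqrt(23/3 - 23436/5) = sqrt(-70193/15) = I*sqrt(1052895)/15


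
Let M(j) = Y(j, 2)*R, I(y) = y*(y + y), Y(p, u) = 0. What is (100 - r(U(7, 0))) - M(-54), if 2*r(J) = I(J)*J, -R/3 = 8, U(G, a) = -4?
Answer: 164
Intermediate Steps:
R = -24 (R = -3*8 = -24)
I(y) = 2*y**2 (I(y) = y*(2*y) = 2*y**2)
r(J) = J**3 (r(J) = ((2*J**2)*J)/2 = (2*J**3)/2 = J**3)
M(j) = 0 (M(j) = 0*(-24) = 0)
(100 - r(U(7, 0))) - M(-54) = (100 - 1*(-4)**3) - 1*0 = (100 - 1*(-64)) + 0 = (100 + 64) + 0 = 164 + 0 = 164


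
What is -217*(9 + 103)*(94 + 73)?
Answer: -4058768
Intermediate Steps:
-217*(9 + 103)*(94 + 73) = -24304*167 = -217*18704 = -4058768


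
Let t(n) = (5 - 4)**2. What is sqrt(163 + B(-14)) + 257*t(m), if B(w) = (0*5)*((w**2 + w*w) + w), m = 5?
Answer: 257 + sqrt(163) ≈ 269.77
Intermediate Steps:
B(w) = 0 (B(w) = 0*((w**2 + w**2) + w) = 0*(2*w**2 + w) = 0*(w + 2*w**2) = 0)
t(n) = 1 (t(n) = 1**2 = 1)
sqrt(163 + B(-14)) + 257*t(m) = sqrt(163 + 0) + 257*1 = sqrt(163) + 257 = 257 + sqrt(163)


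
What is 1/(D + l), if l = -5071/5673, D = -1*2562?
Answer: -5673/14539297 ≈ -0.00039018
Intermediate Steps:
D = -2562
l = -5071/5673 (l = -5071*1/5673 = -5071/5673 ≈ -0.89388)
1/(D + l) = 1/(-2562 - 5071/5673) = 1/(-14539297/5673) = -5673/14539297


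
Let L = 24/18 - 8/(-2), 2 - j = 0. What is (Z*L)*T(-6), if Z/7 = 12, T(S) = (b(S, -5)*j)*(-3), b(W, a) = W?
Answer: 16128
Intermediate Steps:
j = 2 (j = 2 - 1*0 = 2 + 0 = 2)
T(S) = -6*S (T(S) = (S*2)*(-3) = (2*S)*(-3) = -6*S)
L = 16/3 (L = 24*(1/18) - 8*(-½) = 4/3 + 4 = 16/3 ≈ 5.3333)
Z = 84 (Z = 7*12 = 84)
(Z*L)*T(-6) = (84*(16/3))*(-6*(-6)) = 448*36 = 16128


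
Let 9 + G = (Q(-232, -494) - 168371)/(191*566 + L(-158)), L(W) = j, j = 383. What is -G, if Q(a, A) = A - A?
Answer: 1144772/108489 ≈ 10.552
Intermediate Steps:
L(W) = 383
Q(a, A) = 0
G = -1144772/108489 (G = -9 + (0 - 168371)/(191*566 + 383) = -9 - 168371/(108106 + 383) = -9 - 168371/108489 = -1144772/108489 ≈ -10.552)
-G = -1*(-1144772/108489) = 1144772/108489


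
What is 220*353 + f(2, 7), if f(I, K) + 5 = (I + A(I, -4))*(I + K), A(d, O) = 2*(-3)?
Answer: 77619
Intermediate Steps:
A(d, O) = -6
f(I, K) = -5 + (-6 + I)*(I + K) (f(I, K) = -5 + (I - 6)*(I + K) = -5 + (-6 + I)*(I + K))
220*353 + f(2, 7) = 220*353 + (-5 + 2**2 - 6*2 - 6*7 + 2*7) = 77660 + (-5 + 4 - 12 - 42 + 14) = 77660 - 41 = 77619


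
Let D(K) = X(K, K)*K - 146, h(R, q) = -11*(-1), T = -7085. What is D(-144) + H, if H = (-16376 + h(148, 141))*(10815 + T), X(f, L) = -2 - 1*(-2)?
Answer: -61041596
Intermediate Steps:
h(R, q) = 11
X(f, L) = 0 (X(f, L) = -2 + 2 = 0)
H = -61041450 (H = (-16376 + 11)*(10815 - 7085) = -16365*3730 = -61041450)
D(K) = -146 (D(K) = 0*K - 146 = 0 - 146 = -146)
D(-144) + H = -146 - 61041450 = -61041596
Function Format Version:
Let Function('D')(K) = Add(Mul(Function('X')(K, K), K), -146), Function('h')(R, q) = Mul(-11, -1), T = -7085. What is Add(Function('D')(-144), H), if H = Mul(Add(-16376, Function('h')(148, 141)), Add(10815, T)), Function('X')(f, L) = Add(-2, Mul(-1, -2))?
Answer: -61041596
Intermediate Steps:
Function('h')(R, q) = 11
Function('X')(f, L) = 0 (Function('X')(f, L) = Add(-2, 2) = 0)
H = -61041450 (H = Mul(Add(-16376, 11), Add(10815, -7085)) = Mul(-16365, 3730) = -61041450)
Function('D')(K) = -146 (Function('D')(K) = Add(Mul(0, K), -146) = Add(0, -146) = -146)
Add(Function('D')(-144), H) = Add(-146, -61041450) = -61041596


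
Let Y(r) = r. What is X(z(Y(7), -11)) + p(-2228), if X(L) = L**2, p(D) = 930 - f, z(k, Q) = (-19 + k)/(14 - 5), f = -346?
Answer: 11500/9 ≈ 1277.8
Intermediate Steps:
z(k, Q) = -19/9 + k/9 (z(k, Q) = (-19 + k)/9 = (-19 + k)*(1/9) = -19/9 + k/9)
p(D) = 1276 (p(D) = 930 - 1*(-346) = 930 + 346 = 1276)
X(z(Y(7), -11)) + p(-2228) = (-19/9 + (1/9)*7)**2 + 1276 = (-19/9 + 7/9)**2 + 1276 = (-4/3)**2 + 1276 = 16/9 + 1276 = 11500/9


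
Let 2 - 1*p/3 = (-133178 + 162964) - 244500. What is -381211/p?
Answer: -381211/644148 ≈ -0.59181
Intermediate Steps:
p = 644148 (p = 6 - 3*((-133178 + 162964) - 244500) = 6 - 3*(29786 - 244500) = 6 - 3*(-214714) = 6 + 644142 = 644148)
-381211/p = -381211/644148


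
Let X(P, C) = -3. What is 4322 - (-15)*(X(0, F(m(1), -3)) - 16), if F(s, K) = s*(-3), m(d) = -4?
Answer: 4037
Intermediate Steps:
F(s, K) = -3*s
4322 - (-15)*(X(0, F(m(1), -3)) - 16) = 4322 - (-15)*(-3 - 16) = 4322 - (-15)*(-19) = 4322 - 1*285 = 4322 - 285 = 4037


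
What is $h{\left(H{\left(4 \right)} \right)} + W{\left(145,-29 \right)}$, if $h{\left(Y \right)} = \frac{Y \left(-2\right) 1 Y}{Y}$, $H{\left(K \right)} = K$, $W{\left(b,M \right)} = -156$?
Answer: $-164$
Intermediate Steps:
$h{\left(Y \right)} = - 2 Y$ ($h{\left(Y \right)} = \frac{- 2 Y Y}{Y} = \frac{\left(-2\right) Y^{2}}{Y} = - 2 Y$)
$h{\left(H{\left(4 \right)} \right)} + W{\left(145,-29 \right)} = \left(-2\right) 4 - 156 = -8 - 156 = -164$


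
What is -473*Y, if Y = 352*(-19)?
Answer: 3163424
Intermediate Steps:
Y = -6688
-473*Y = -473*(-6688) = 3163424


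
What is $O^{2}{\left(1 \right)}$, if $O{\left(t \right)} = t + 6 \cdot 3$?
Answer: $361$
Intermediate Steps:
$O{\left(t \right)} = 18 + t$ ($O{\left(t \right)} = t + 18 = 18 + t$)
$O^{2}{\left(1 \right)} = \left(18 + 1\right)^{2} = 19^{2} = 361$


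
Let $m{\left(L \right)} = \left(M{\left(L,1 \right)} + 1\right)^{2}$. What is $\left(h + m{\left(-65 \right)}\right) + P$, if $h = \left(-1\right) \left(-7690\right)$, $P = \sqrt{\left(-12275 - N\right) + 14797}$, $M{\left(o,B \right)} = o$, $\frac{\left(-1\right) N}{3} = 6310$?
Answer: $11786 + 2 \sqrt{5363} \approx 11932.0$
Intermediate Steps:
$N = -18930$ ($N = \left(-3\right) 6310 = -18930$)
$m{\left(L \right)} = \left(1 + L\right)^{2}$ ($m{\left(L \right)} = \left(L + 1\right)^{2} = \left(1 + L\right)^{2}$)
$P = 2 \sqrt{5363}$ ($P = \sqrt{\left(-12275 - -18930\right) + 14797} = \sqrt{\left(-12275 + 18930\right) + 14797} = \sqrt{6655 + 14797} = \sqrt{21452} = 2 \sqrt{5363} \approx 146.47$)
$h = 7690$
$\left(h + m{\left(-65 \right)}\right) + P = \left(7690 + \left(1 - 65\right)^{2}\right) + 2 \sqrt{5363} = \left(7690 + \left(-64\right)^{2}\right) + 2 \sqrt{5363} = \left(7690 + 4096\right) + 2 \sqrt{5363} = 11786 + 2 \sqrt{5363}$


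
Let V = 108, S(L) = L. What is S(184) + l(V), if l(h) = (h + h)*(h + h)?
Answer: 46840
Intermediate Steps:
l(h) = 4*h**2 (l(h) = (2*h)*(2*h) = 4*h**2)
S(184) + l(V) = 184 + 4*108**2 = 184 + 4*11664 = 184 + 46656 = 46840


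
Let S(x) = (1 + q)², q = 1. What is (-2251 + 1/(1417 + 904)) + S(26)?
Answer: -5215286/2321 ≈ -2247.0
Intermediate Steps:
S(x) = 4 (S(x) = (1 + 1)² = 2² = 4)
(-2251 + 1/(1417 + 904)) + S(26) = (-2251 + 1/(1417 + 904)) + 4 = (-2251 + 1/2321) + 4 = -5224570/2321 + 4 = -5215286/2321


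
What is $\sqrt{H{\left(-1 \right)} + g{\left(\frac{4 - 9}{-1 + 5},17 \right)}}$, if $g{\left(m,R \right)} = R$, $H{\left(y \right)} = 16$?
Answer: $\sqrt{33} \approx 5.7446$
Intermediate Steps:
$\sqrt{H{\left(-1 \right)} + g{\left(\frac{4 - 9}{-1 + 5},17 \right)}} = \sqrt{16 + 17} = \sqrt{33}$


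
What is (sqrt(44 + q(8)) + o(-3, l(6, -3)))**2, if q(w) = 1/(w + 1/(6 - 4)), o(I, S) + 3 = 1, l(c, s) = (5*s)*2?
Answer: 818/17 - 20*sqrt(510)/17 ≈ 21.549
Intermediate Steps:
l(c, s) = 10*s
o(I, S) = -2 (o(I, S) = -3 + 1 = -2)
q(w) = 1/(1/2 + w) (q(w) = 1/(w + 1/2) = 1/(1/2 + w))
(sqrt(44 + q(8)) + o(-3, l(6, -3)))**2 = (sqrt(44 + 2/(1 + 2*8)) - 2)**2 = (sqrt(44 + 2/(1 + 16)) - 2)**2 = (sqrt(44 + 2/17) - 2)**2 = (sqrt(750/17) - 2)**2 = (5*sqrt(510)/17 - 2)**2 = (-2 + 5*sqrt(510)/17)**2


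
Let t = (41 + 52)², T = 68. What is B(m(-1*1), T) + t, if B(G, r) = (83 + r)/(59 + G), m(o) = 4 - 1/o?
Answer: 553687/64 ≈ 8651.4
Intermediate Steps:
t = 8649 (t = 93² = 8649)
B(G, r) = (83 + r)/(59 + G)
B(m(-1*1), T) + t = (83 + 68)/(59 + (4 - 1/((-1*1)))) + 8649 = 151/(59 + (4 - 1/(-1))) + 8649 = 151/(59 + (4 - 1*(-1))) + 8649 = 151/(59 + (4 + 1)) + 8649 = 151/(59 + 5) + 8649 = 151/64 + 8649 = 553687/64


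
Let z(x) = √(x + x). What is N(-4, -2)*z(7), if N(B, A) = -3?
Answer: -3*√14 ≈ -11.225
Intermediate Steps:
z(x) = √2*√x (z(x) = √(2*x) = √2*√x)
N(-4, -2)*z(7) = -3*√2*√7 = -3*√14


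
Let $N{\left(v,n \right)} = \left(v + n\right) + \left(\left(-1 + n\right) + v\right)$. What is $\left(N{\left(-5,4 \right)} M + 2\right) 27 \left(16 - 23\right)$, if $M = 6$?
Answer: $3024$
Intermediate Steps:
$N{\left(v,n \right)} = -1 + 2 n + 2 v$ ($N{\left(v,n \right)} = \left(n + v\right) + \left(-1 + n + v\right) = -1 + 2 n + 2 v$)
$\left(N{\left(-5,4 \right)} M + 2\right) 27 \left(16 - 23\right) = \left(\left(-1 + 2 \cdot 4 + 2 \left(-5\right)\right) 6 + 2\right) 27 \left(16 - 23\right) = \left(\left(-1 + 8 - 10\right) 6 + 2\right) 27 \left(-7\right) = \left(\left(-3\right) 6 + 2\right) 27 \left(-7\right) = \left(-18 + 2\right) 27 \left(-7\right) = \left(-16\right) 27 \left(-7\right) = \left(-432\right) \left(-7\right) = 3024$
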